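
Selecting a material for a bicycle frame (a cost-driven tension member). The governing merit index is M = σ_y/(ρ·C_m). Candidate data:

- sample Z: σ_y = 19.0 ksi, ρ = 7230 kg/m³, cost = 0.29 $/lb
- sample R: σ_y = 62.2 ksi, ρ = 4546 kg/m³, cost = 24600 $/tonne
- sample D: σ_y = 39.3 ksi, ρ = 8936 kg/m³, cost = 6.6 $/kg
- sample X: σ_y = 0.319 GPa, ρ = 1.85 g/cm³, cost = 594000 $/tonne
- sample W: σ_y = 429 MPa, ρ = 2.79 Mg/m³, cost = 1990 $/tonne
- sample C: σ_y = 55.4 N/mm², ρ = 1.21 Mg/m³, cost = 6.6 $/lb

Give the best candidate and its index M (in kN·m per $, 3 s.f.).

sample W, M = 77.3 kN·m per $

Normalizing units and computing the index:
  sample Z: σ_y = 131.0 MPa, ρ = 7230 kg/m³, cost = 0.6393 $/kg
  sample R: σ_y = 428.9 MPa, ρ = 4546 kg/m³, cost = 24.60 $/kg
  sample D: σ_y = 271.0 MPa, ρ = 8936 kg/m³, cost = 6.600 $/kg
  sample X: σ_y = 319.0 MPa, ρ = 1850 kg/m³, cost = 594.0 $/kg
  sample W: σ_y = 429.0 MPa, ρ = 2790 kg/m³, cost = 1.990 $/kg
  sample C: σ_y = 55.40 MPa, ρ = 1210 kg/m³, cost = 14.55 $/kg
  sample W: M = 77.3 kN·m per $
  sample Z: M = 28.3 kN·m per $
  sample D: M = 4.59 kN·m per $
  sample R: M = 3.83 kN·m per $
  sample C: M = 3.15 kN·m per $
  sample X: M = 0.290 kN·m per $
Highest index: sample W.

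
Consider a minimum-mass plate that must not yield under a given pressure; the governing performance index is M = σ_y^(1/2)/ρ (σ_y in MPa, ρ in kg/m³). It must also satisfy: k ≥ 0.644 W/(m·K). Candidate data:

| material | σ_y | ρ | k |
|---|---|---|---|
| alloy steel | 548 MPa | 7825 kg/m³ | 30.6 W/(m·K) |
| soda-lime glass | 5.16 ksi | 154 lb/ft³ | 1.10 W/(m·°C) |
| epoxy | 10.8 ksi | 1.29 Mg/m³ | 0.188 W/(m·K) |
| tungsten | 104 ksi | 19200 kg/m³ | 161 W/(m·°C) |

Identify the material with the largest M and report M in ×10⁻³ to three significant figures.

Screen on constraints: k ≥ 0.644 W/(m·K). Survivors: alloy steel, soda-lime glass, tungsten.
In SI units:
  alloy steel: σ_y = 548.0 MPa, ρ = 7825 kg/m³
  soda-lime glass: σ_y = 35.58 MPa, ρ = 2467 kg/m³
  tungsten: σ_y = 717.1 MPa, ρ = 19200 kg/m³
  alloy steel: M = 2.99×10⁻³
  soda-lime glass: M = 2.42×10⁻³
  tungsten: M = 1.39×10⁻³
Alloy steel ranks first.

alloy steel, M = 2.99×10⁻³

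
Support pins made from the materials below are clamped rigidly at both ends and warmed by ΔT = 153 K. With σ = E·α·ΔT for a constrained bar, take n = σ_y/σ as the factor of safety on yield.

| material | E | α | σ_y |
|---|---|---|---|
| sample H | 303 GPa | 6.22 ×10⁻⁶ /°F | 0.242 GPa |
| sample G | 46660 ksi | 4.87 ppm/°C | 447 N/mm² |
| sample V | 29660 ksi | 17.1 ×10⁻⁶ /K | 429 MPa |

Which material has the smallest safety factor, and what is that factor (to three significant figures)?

sample H, n = 0.466

Per material, after unit conversion:
  sample H: E = 303.0, α = 11.2, σ_y = 242.0 → σ = 519 MPa, n = 0.466
  sample G: E = 321.7, α = 4.87, σ_y = 447.0 → σ = 240 MPa, n = 1.86
  sample V: E = 204.5, α = 17.1, σ_y = 429.0 → σ = 535 MPa, n = 0.802
Sample H has the lowest safety factor, n = 0.466.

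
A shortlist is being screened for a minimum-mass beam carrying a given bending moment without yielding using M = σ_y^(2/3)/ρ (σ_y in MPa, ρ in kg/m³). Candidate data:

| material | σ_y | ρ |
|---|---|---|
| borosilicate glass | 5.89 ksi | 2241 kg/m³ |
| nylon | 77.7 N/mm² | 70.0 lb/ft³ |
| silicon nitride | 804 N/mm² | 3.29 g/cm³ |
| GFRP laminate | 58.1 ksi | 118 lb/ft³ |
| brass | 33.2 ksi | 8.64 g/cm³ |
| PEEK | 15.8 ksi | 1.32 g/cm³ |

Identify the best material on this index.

GFRP laminate

Convert each candidate to consistent units, then evaluate M:
  borosilicate glass: σ_y = 40.61 MPa, ρ = 2241 kg/m³
  nylon: σ_y = 77.70 MPa, ρ = 1121 kg/m³
  silicon nitride: σ_y = 804.0 MPa, ρ = 3290 kg/m³
  GFRP laminate: σ_y = 400.6 MPa, ρ = 1890 kg/m³
  brass: σ_y = 228.9 MPa, ρ = 8640 kg/m³
  PEEK: σ_y = 108.9 MPa, ρ = 1320 kg/m³
  GFRP laminate: M = 28.7×10⁻³
  silicon nitride: M = 26.3×10⁻³
  PEEK: M = 17.3×10⁻³
  nylon: M = 16.2×10⁻³
  borosilicate glass: M = 5.27×10⁻³
  brass: M = 4.33×10⁻³
Highest index: GFRP laminate.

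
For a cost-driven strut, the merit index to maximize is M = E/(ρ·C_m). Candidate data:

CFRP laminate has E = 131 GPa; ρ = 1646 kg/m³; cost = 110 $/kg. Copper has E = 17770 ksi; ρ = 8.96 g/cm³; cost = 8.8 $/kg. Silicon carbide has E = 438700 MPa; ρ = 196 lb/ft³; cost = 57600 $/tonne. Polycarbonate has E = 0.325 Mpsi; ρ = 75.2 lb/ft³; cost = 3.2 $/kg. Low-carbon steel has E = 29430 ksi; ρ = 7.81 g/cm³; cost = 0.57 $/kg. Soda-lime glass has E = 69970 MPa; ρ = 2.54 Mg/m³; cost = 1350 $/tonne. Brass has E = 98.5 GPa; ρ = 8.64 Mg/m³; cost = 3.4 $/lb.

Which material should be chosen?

low-carbon steel

In SI units:
  CFRP laminate: E = 131.0 GPa, ρ = 1646 kg/m³, cost = 110.0 $/kg
  copper: E = 122.5 GPa, ρ = 8960 kg/m³, cost = 8.800 $/kg
  silicon carbide: E = 438.7 GPa, ρ = 3140 kg/m³, cost = 57.60 $/kg
  polycarbonate: E = 2.241 GPa, ρ = 1205 kg/m³, cost = 3.200 $/kg
  low-carbon steel: E = 202.9 GPa, ρ = 7810 kg/m³, cost = 0.5700 $/kg
  soda-lime glass: E = 69.97 GPa, ρ = 2540 kg/m³, cost = 1.350 $/kg
  brass: E = 98.50 GPa, ρ = 8640 kg/m³, cost = 7.496 $/kg
  low-carbon steel: M = 45.6 MN·m per $
  soda-lime glass: M = 20.4 MN·m per $
  silicon carbide: M = 2.43 MN·m per $
  copper: M = 1.55 MN·m per $
  brass: M = 1.52 MN·m per $
  CFRP laminate: M = 0.724 MN·m per $
  polycarbonate: M = 0.581 MN·m per $
Highest index: low-carbon steel.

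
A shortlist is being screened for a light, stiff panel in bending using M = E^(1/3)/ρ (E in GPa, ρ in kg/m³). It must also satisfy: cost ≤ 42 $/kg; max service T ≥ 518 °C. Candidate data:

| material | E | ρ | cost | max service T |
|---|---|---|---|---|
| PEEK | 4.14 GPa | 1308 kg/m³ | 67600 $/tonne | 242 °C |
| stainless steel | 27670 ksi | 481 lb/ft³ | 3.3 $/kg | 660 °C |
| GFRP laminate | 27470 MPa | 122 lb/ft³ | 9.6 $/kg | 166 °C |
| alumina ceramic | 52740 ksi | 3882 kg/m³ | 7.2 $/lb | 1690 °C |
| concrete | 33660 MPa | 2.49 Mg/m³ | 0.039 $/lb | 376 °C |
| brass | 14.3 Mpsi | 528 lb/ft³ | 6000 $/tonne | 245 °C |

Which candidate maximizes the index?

Screen on constraints: cost ≤ 42 $/kg; max service T ≥ 518 °C. Survivors: stainless steel, alumina ceramic.
In SI units:
  stainless steel: E = 190.8 GPa, ρ = 7705 kg/m³
  alumina ceramic: E = 363.6 GPa, ρ = 3882 kg/m³
  alumina ceramic: M = 1.84×10⁻³
  stainless steel: M = 0.747×10⁻³
Highest index: alumina ceramic.

alumina ceramic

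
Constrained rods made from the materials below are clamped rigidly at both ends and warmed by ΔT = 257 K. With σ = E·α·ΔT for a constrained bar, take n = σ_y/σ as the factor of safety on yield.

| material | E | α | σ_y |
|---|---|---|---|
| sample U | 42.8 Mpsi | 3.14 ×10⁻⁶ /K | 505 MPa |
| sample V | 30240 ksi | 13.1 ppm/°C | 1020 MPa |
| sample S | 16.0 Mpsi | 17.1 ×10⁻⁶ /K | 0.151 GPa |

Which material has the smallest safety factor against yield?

Per material, after unit conversion:
  sample U: E = 295.1, α = 3.14, σ_y = 505.0 → σ = 238 MPa, n = 2.12
  sample V: E = 208.5, α = 13.1, σ_y = 1020 → σ = 702 MPa, n = 1.45
  sample S: E = 110.3, α = 17.1, σ_y = 151.0 → σ = 485 MPa, n = 0.311
Smallest n: sample S with n = 0.311.

sample S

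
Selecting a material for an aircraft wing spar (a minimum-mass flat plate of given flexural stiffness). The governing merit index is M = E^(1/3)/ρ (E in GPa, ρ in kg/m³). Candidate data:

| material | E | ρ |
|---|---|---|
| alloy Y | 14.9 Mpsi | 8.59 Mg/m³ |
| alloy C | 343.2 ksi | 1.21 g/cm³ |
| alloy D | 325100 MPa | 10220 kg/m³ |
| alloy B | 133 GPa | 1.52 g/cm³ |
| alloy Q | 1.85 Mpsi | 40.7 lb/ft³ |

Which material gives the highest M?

After converting to SI:
  alloy Y: E = 102.7 GPa, ρ = 8590 kg/m³
  alloy C: E = 2.366 GPa, ρ = 1210 kg/m³
  alloy D: E = 325.1 GPa, ρ = 10220 kg/m³
  alloy B: E = 133.0 GPa, ρ = 1520 kg/m³
  alloy Q: E = 12.76 GPa, ρ = 652.0 kg/m³
  alloy Q: M = 3.58×10⁻³
  alloy B: M = 3.36×10⁻³
  alloy C: M = 1.10×10⁻³
  alloy D: M = 0.673×10⁻³
  alloy Y: M = 0.545×10⁻³
Highest index: alloy Q.

alloy Q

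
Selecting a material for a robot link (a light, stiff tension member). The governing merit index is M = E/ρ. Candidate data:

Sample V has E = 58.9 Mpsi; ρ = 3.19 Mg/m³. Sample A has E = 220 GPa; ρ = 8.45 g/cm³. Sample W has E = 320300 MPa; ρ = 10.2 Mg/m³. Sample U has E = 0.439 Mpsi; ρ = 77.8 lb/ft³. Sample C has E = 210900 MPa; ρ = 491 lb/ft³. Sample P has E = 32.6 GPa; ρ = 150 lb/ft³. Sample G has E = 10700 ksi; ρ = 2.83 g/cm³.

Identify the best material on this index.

Convert each candidate to consistent units, then evaluate M:
  sample V: E = 406.1 GPa, ρ = 3190 kg/m³
  sample A: E = 220.0 GPa, ρ = 8450 kg/m³
  sample W: E = 320.3 GPa, ρ = 10200 kg/m³
  sample U: E = 3.027 GPa, ρ = 1246 kg/m³
  sample C: E = 210.9 GPa, ρ = 7865 kg/m³
  sample P: E = 32.60 GPa, ρ = 2403 kg/m³
  sample G: E = 73.77 GPa, ρ = 2830 kg/m³
  sample V: M = 127 MN·m/kg
  sample W: M = 31.4 MN·m/kg
  sample C: M = 26.8 MN·m/kg
  sample G: M = 26.1 MN·m/kg
  sample A: M = 26.0 MN·m/kg
  sample P: M = 13.6 MN·m/kg
  sample U: M = 2.43 MN·m/kg
Highest index: sample V.

sample V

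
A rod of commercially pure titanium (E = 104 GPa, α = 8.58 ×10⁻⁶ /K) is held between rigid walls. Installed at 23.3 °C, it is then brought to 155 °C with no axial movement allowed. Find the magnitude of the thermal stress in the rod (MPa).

118 MPa

ΔT = 131.7 K. Constrained thermal stress σ = E·α·ΔT = 104.0×10³ MPa × 8.58×10⁻⁶ × 131.7 = 118 MPa (compressive).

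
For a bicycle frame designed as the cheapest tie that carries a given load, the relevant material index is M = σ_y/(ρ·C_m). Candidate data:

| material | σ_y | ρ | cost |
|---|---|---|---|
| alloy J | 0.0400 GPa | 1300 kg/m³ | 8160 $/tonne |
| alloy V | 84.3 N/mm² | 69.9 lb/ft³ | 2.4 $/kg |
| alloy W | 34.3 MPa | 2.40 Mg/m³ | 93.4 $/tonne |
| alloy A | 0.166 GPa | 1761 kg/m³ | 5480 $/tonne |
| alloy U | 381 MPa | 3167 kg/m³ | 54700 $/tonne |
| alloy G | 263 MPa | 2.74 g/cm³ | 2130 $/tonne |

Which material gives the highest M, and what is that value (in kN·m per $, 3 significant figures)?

In SI units:
  alloy J: σ_y = 40.00 MPa, ρ = 1300 kg/m³, cost = 8.160 $/kg
  alloy V: σ_y = 84.30 MPa, ρ = 1120 kg/m³, cost = 2.400 $/kg
  alloy W: σ_y = 34.30 MPa, ρ = 2400 kg/m³, cost = 0.09340 $/kg
  alloy A: σ_y = 166.0 MPa, ρ = 1761 kg/m³, cost = 5.480 $/kg
  alloy U: σ_y = 381.0 MPa, ρ = 3167 kg/m³, cost = 54.70 $/kg
  alloy G: σ_y = 263.0 MPa, ρ = 2740 kg/m³, cost = 2.130 $/kg
  alloy W: M = 153 kN·m per $
  alloy G: M = 45.1 kN·m per $
  alloy V: M = 31.4 kN·m per $
  alloy A: M = 17.2 kN·m per $
  alloy J: M = 3.77 kN·m per $
  alloy U: M = 2.20 kN·m per $
The maximum is for alloy W.

alloy W, M = 153 kN·m per $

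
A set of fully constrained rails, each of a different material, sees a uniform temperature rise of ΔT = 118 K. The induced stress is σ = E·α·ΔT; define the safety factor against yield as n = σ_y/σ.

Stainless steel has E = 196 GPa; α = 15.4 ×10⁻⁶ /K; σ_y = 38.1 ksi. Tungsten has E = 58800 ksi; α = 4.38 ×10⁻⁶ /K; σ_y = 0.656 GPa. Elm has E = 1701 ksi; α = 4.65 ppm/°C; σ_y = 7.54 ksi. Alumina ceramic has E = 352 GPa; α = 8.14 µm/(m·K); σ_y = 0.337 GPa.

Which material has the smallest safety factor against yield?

stainless steel

Per material, after unit conversion:
  stainless steel: E = 196.0, α = 15.4, σ_y = 262.7 → σ = 356 MPa, n = 0.738
  tungsten: E = 405.4, α = 4.38, σ_y = 656.0 → σ = 210 MPa, n = 3.13
  elm: E = 11.73, α = 4.65, σ_y = 51.99 → σ = 6.44 MPa, n = 8.08
  alumina ceramic: E = 352.0, α = 8.14, σ_y = 337.0 → σ = 338 MPa, n = 0.997
The minimum is stainless steel at n = 0.738.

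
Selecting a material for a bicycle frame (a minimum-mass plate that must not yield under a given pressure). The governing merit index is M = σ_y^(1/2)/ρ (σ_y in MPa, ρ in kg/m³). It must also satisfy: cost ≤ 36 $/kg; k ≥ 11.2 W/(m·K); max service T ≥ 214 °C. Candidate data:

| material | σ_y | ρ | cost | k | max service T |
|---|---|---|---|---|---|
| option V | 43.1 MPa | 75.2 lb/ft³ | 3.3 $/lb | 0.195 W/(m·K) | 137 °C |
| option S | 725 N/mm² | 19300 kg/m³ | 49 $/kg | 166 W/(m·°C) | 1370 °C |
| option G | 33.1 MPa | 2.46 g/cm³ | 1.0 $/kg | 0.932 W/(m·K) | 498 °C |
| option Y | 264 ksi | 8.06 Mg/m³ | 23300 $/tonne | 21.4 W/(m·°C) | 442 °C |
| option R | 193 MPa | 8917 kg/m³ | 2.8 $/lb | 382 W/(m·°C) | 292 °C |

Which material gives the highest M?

Screen on constraints: cost ≤ 36 $/kg; k ≥ 11.2 W/(m·K); max service T ≥ 214 °C. Survivors: option Y, option R.
Convert each candidate to consistent units, then evaluate M:
  option Y: σ_y = 1820 MPa, ρ = 8060 kg/m³
  option R: σ_y = 193.0 MPa, ρ = 8917 kg/m³
  option Y: M = 5.29×10⁻³
  option R: M = 1.56×10⁻³
Highest index: option Y.

option Y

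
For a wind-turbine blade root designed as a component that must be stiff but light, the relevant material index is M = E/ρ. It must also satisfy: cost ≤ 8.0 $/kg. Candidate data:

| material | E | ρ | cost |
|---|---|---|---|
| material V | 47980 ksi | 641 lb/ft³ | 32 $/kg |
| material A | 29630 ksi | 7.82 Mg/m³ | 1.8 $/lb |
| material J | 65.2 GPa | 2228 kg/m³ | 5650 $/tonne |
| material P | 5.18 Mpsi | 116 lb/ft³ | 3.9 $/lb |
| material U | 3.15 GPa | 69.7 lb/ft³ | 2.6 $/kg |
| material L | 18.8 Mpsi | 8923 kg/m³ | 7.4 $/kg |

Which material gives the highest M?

material J

Screen on constraints: cost ≤ 8.0 $/kg. Survivors: material A, material J, material U, material L.
Convert each candidate to consistent units, then evaluate M:
  material A: E = 204.3 GPa, ρ = 7820 kg/m³
  material J: E = 65.20 GPa, ρ = 2228 kg/m³
  material U: E = 3.150 GPa, ρ = 1116 kg/m³
  material L: E = 129.6 GPa, ρ = 8923 kg/m³
  material J: M = 29.3 MN·m/kg
  material A: M = 26.1 MN·m/kg
  material L: M = 14.5 MN·m/kg
  material U: M = 2.82 MN·m/kg
The maximum is for material J.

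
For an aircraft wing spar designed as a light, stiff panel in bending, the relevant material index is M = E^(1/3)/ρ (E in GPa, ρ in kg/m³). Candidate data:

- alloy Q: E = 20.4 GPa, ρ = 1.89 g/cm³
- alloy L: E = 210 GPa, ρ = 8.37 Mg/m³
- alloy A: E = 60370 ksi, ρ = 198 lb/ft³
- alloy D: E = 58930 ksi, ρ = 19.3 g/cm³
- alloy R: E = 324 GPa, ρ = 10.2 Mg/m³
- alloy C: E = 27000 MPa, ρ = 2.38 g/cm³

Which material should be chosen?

In SI units:
  alloy Q: E = 20.40 GPa, ρ = 1890 kg/m³
  alloy L: E = 210.0 GPa, ρ = 8370 kg/m³
  alloy A: E = 416.2 GPa, ρ = 3172 kg/m³
  alloy D: E = 406.3 GPa, ρ = 19300 kg/m³
  alloy R: E = 324.0 GPa, ρ = 10200 kg/m³
  alloy C: E = 27.00 GPa, ρ = 2380 kg/m³
  alloy A: M = 2.35×10⁻³
  alloy Q: M = 1.45×10⁻³
  alloy C: M = 1.26×10⁻³
  alloy L: M = 0.710×10⁻³
  alloy R: M = 0.673×10⁻³
  alloy D: M = 0.384×10⁻³
Alloy A ranks first.

alloy A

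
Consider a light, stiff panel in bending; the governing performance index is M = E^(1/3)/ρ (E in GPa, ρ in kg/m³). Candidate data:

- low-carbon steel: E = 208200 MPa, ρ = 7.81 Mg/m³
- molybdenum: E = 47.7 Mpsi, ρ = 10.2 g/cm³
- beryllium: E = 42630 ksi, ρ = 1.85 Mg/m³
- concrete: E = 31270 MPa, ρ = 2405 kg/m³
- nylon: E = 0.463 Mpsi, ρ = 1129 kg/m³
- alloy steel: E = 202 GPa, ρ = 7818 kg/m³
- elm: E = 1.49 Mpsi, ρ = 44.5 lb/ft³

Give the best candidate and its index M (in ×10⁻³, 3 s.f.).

beryllium, M = 3.59×10⁻³

Normalizing units and computing the index:
  low-carbon steel: E = 208.2 GPa, ρ = 7810 kg/m³
  molybdenum: E = 328.9 GPa, ρ = 10200 kg/m³
  beryllium: E = 293.9 GPa, ρ = 1850 kg/m³
  concrete: E = 31.27 GPa, ρ = 2405 kg/m³
  nylon: E = 3.192 GPa, ρ = 1129 kg/m³
  alloy steel: E = 202.0 GPa, ρ = 7818 kg/m³
  elm: E = 10.27 GPa, ρ = 712.8 kg/m³
  beryllium: M = 3.59×10⁻³
  elm: M = 3.05×10⁻³
  concrete: M = 1.31×10⁻³
  nylon: M = 1.30×10⁻³
  low-carbon steel: M = 0.759×10⁻³
  alloy steel: M = 0.751×10⁻³
  molybdenum: M = 0.677×10⁻³
The maximum is for beryllium.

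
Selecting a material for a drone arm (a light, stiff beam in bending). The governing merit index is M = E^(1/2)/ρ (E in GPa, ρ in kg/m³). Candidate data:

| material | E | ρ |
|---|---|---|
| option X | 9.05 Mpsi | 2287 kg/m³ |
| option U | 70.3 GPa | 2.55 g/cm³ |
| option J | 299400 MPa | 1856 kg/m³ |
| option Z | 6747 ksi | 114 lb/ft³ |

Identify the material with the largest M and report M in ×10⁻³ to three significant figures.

option J, M = 9.32×10⁻³

In SI units:
  option X: E = 62.40 GPa, ρ = 2287 kg/m³
  option U: E = 70.30 GPa, ρ = 2550 kg/m³
  option J: E = 299.4 GPa, ρ = 1856 kg/m³
  option Z: E = 46.52 GPa, ρ = 1826 kg/m³
  option J: M = 9.32×10⁻³
  option Z: M = 3.73×10⁻³
  option X: M = 3.45×10⁻³
  option U: M = 3.29×10⁻³
Option J ranks first.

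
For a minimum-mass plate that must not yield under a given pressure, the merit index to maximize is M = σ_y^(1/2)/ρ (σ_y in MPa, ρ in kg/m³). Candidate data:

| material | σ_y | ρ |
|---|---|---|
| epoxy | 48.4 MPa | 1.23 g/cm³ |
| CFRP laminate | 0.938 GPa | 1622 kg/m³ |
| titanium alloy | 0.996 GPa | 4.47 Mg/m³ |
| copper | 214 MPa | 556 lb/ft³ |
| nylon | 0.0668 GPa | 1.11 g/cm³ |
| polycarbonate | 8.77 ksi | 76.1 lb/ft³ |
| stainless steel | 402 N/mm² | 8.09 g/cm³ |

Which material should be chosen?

CFRP laminate

In SI units:
  epoxy: σ_y = 48.40 MPa, ρ = 1230 kg/m³
  CFRP laminate: σ_y = 938.0 MPa, ρ = 1622 kg/m³
  titanium alloy: σ_y = 996.0 MPa, ρ = 4470 kg/m³
  copper: σ_y = 214.0 MPa, ρ = 8906 kg/m³
  nylon: σ_y = 66.80 MPa, ρ = 1110 kg/m³
  polycarbonate: σ_y = 60.47 MPa, ρ = 1219 kg/m³
  stainless steel: σ_y = 402.0 MPa, ρ = 8090 kg/m³
  CFRP laminate: M = 18.9×10⁻³
  nylon: M = 7.36×10⁻³
  titanium alloy: M = 7.06×10⁻³
  polycarbonate: M = 6.38×10⁻³
  epoxy: M = 5.66×10⁻³
  stainless steel: M = 2.48×10⁻³
  copper: M = 1.64×10⁻³
Highest index: CFRP laminate.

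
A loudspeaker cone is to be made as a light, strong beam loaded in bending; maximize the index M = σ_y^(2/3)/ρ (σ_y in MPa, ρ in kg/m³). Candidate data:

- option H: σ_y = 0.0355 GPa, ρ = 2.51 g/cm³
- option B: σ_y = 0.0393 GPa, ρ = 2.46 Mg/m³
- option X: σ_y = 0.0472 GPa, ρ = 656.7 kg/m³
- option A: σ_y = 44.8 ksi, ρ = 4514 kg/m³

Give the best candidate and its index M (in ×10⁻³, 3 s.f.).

option X, M = 19.9×10⁻³

After converting to SI:
  option H: σ_y = 35.50 MPa, ρ = 2510 kg/m³
  option B: σ_y = 39.30 MPa, ρ = 2460 kg/m³
  option X: σ_y = 47.20 MPa, ρ = 656.7 kg/m³
  option A: σ_y = 308.9 MPa, ρ = 4514 kg/m³
  option X: M = 19.9×10⁻³
  option A: M = 10.1×10⁻³
  option B: M = 4.70×10⁻³
  option H: M = 4.30×10⁻³
The maximum is for option X.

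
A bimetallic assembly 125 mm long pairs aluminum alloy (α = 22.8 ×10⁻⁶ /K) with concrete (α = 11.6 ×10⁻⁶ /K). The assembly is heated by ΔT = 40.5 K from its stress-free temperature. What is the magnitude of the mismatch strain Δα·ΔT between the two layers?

4.54×10⁻⁴

Δα = |22.8 − 11.6|×10⁻⁶/K = 11.2×10⁻⁶/K.
Mismatch strain = Δα·ΔT = 11.2×10⁻⁶ × 40.5 = 4.54×10⁻⁴.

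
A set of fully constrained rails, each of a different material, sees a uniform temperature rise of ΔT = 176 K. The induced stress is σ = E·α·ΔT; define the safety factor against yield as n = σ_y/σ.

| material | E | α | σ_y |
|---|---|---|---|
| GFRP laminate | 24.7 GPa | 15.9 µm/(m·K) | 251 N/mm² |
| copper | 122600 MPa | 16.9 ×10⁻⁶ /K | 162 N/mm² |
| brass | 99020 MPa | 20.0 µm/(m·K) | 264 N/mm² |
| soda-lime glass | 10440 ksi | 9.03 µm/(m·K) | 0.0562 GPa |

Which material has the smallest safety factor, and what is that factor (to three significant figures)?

Per material, after unit conversion:
  GFRP laminate: E = 24.70, α = 15.9, σ_y = 251.0 → σ = 69.1 MPa, n = 3.63
  copper: E = 122.6, α = 16.9, σ_y = 162.0 → σ = 365 MPa, n = 0.444
  brass: E = 99.02, α = 20.0, σ_y = 264.0 → σ = 349 MPa, n = 0.757
  soda-lime glass: E = 71.98, α = 9.03, σ_y = 56.20 → σ = 114 MPa, n = 0.491
The minimum is copper at n = 0.444.

copper, n = 0.444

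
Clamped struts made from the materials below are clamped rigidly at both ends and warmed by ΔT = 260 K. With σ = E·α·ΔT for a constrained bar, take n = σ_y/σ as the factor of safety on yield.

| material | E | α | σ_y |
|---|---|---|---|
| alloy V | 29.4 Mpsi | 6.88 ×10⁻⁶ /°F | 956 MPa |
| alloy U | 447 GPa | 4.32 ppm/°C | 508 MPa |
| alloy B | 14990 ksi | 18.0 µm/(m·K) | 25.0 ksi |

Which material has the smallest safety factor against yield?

alloy B

Per material, after unit conversion:
  alloy V: E = 202.7, α = 12.4, σ_y = 956.0 → σ = 653 MPa, n = 1.46
  alloy U: E = 447.0, α = 4.32, σ_y = 508.0 → σ = 502 MPa, n = 1.01
  alloy B: E = 103.4, α = 18.0, σ_y = 172.4 → σ = 484 MPa, n = 0.356
Alloy B has the lowest safety factor, n = 0.356.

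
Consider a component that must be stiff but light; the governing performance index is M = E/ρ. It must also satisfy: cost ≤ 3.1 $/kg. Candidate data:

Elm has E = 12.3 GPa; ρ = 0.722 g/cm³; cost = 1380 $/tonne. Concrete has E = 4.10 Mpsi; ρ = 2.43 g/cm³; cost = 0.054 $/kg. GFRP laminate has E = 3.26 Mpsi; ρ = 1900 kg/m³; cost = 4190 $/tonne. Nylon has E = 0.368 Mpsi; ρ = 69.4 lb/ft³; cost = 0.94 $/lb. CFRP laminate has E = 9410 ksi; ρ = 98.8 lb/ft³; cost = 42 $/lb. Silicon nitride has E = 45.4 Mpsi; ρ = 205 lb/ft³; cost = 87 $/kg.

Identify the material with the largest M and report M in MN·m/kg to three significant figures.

elm, M = 17.0 MN·m/kg

Screen on constraints: cost ≤ 3.1 $/kg. Survivors: elm, concrete, nylon.
Putting every candidate on a common basis:
  elm: E = 12.30 GPa, ρ = 722.0 kg/m³
  concrete: E = 28.27 GPa, ρ = 2430 kg/m³
  nylon: E = 2.537 GPa, ρ = 1112 kg/m³
  elm: M = 17.0 MN·m/kg
  concrete: M = 11.6 MN·m/kg
  nylon: M = 2.28 MN·m/kg
The maximum is for elm.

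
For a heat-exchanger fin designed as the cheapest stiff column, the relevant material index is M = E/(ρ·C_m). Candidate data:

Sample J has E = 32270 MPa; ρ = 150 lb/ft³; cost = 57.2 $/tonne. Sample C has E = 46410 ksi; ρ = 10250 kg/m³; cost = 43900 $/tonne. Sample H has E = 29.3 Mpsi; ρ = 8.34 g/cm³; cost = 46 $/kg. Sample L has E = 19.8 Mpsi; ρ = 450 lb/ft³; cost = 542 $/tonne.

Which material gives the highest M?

sample J

After converting to SI:
  sample J: E = 32.27 GPa, ρ = 2403 kg/m³, cost = 0.05720 $/kg
  sample C: E = 320.0 GPa, ρ = 10250 kg/m³, cost = 43.90 $/kg
  sample H: E = 202.0 GPa, ρ = 8340 kg/m³, cost = 46.00 $/kg
  sample L: E = 136.5 GPa, ρ = 7208 kg/m³, cost = 0.5420 $/kg
  sample J: M = 235 MN·m per $
  sample L: M = 34.9 MN·m per $
  sample C: M = 0.711 MN·m per $
  sample H: M = 0.527 MN·m per $
The maximum is for sample J.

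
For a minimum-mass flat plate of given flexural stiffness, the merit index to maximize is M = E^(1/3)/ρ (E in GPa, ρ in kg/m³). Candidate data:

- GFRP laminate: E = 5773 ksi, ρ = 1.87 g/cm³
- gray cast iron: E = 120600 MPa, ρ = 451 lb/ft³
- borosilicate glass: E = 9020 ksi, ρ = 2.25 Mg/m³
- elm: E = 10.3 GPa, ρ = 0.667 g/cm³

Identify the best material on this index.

elm

After converting to SI:
  GFRP laminate: E = 39.80 GPa, ρ = 1870 kg/m³
  gray cast iron: E = 120.6 GPa, ρ = 7224 kg/m³
  borosilicate glass: E = 62.19 GPa, ρ = 2250 kg/m³
  elm: E = 10.30 GPa, ρ = 667.0 kg/m³
  elm: M = 3.26×10⁻³
  GFRP laminate: M = 1.83×10⁻³
  borosilicate glass: M = 1.76×10⁻³
  gray cast iron: M = 0.684×10⁻³
Elm has the largest M.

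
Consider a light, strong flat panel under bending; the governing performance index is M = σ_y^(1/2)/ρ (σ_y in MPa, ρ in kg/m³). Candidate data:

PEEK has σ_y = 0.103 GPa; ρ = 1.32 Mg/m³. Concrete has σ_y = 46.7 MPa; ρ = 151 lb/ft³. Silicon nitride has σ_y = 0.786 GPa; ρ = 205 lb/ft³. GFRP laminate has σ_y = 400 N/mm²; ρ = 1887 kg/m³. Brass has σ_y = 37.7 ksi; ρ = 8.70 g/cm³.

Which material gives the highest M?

GFRP laminate

After converting to SI:
  PEEK: σ_y = 103.0 MPa, ρ = 1320 kg/m³
  concrete: σ_y = 46.70 MPa, ρ = 2419 kg/m³
  silicon nitride: σ_y = 786.0 MPa, ρ = 3284 kg/m³
  GFRP laminate: σ_y = 400.0 MPa, ρ = 1887 kg/m³
  brass: σ_y = 259.9 MPa, ρ = 8700 kg/m³
  GFRP laminate: M = 10.6×10⁻³
  silicon nitride: M = 8.54×10⁻³
  PEEK: M = 7.69×10⁻³
  concrete: M = 2.83×10⁻³
  brass: M = 1.85×10⁻³
GFRP laminate has the largest M.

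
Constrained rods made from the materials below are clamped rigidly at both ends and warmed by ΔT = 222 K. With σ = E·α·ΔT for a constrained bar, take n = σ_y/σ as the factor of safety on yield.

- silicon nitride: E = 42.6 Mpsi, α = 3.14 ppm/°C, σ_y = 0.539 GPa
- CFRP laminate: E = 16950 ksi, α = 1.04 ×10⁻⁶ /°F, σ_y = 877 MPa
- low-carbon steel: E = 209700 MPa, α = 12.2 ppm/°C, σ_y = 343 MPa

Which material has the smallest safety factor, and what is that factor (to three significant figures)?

low-carbon steel, n = 0.604

Converting E to GPa, α to ×10⁻⁶/K, σ_y to MPa, then σ and n for each:
  silicon nitride: E = 293.7, α = 3.14, σ_y = 539.0 → σ = 205 MPa, n = 2.63
  CFRP laminate: E = 116.9, α = 1.87, σ_y = 877.0 → σ = 48.6 MPa, n = 18.1
  low-carbon steel: E = 209.7, α = 12.2, σ_y = 343.0 → σ = 568 MPa, n = 0.604
Low-carbon steel has the lowest safety factor, n = 0.604.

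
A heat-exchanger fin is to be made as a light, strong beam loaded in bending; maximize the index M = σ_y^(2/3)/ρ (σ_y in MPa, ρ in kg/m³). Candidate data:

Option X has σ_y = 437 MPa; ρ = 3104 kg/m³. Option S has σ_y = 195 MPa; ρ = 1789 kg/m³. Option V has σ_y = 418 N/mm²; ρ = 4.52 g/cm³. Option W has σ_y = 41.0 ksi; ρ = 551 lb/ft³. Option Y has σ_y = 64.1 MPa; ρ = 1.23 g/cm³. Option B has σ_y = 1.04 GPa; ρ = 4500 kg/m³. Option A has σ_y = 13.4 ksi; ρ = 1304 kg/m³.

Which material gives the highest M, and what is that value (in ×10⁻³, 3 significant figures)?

After converting to SI:
  option X: σ_y = 437.0 MPa, ρ = 3104 kg/m³
  option S: σ_y = 195.0 MPa, ρ = 1789 kg/m³
  option V: σ_y = 418.0 MPa, ρ = 4520 kg/m³
  option W: σ_y = 282.7 MPa, ρ = 8826 kg/m³
  option Y: σ_y = 64.10 MPa, ρ = 1230 kg/m³
  option B: σ_y = 1040 MPa, ρ = 4500 kg/m³
  option A: σ_y = 92.39 MPa, ρ = 1304 kg/m³
  option B: M = 22.8×10⁻³
  option S: M = 18.8×10⁻³
  option X: M = 18.6×10⁻³
  option A: M = 15.7×10⁻³
  option Y: M = 13.0×10⁻³
  option V: M = 12.4×10⁻³
  option W: M = 4.88×10⁻³
Option B has the largest M.

option B, M = 22.8×10⁻³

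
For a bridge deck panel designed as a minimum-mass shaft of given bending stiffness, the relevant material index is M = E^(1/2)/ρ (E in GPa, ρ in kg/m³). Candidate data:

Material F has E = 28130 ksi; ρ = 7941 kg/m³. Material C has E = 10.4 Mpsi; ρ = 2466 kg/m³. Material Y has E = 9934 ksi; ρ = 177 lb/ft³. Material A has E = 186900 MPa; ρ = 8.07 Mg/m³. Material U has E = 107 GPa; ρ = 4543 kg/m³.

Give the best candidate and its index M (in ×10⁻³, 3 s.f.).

Normalizing units and computing the index:
  material F: E = 193.9 GPa, ρ = 7941 kg/m³
  material C: E = 71.71 GPa, ρ = 2466 kg/m³
  material Y: E = 68.49 GPa, ρ = 2835 kg/m³
  material A: E = 186.9 GPa, ρ = 8070 kg/m³
  material U: E = 107.0 GPa, ρ = 4543 kg/m³
  material C: M = 3.43×10⁻³
  material Y: M = 2.92×10⁻³
  material U: M = 2.28×10⁻³
  material F: M = 1.75×10⁻³
  material A: M = 1.69×10⁻³
Material C has the largest M.

material C, M = 3.43×10⁻³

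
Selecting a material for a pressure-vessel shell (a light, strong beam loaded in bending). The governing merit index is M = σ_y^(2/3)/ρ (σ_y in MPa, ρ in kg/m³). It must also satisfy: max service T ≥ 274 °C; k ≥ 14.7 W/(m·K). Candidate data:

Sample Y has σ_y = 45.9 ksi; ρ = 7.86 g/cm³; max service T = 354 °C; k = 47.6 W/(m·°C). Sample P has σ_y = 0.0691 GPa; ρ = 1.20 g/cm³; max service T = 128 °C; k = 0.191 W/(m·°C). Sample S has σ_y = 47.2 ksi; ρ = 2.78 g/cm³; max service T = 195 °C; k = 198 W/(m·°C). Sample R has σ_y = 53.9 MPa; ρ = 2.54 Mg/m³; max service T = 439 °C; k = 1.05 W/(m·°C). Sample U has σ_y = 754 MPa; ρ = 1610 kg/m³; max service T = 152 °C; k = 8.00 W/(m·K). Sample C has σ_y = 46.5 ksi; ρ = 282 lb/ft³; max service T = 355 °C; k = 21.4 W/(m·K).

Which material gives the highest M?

Screen on constraints: max service T ≥ 274 °C; k ≥ 14.7 W/(m·K). Survivors: sample Y, sample C.
In SI units:
  sample Y: σ_y = 316.5 MPa, ρ = 7860 kg/m³
  sample C: σ_y = 320.6 MPa, ρ = 4517 kg/m³
  sample C: M = 10.4×10⁻³
  sample Y: M = 5.91×10⁻³
Highest index: sample C.

sample C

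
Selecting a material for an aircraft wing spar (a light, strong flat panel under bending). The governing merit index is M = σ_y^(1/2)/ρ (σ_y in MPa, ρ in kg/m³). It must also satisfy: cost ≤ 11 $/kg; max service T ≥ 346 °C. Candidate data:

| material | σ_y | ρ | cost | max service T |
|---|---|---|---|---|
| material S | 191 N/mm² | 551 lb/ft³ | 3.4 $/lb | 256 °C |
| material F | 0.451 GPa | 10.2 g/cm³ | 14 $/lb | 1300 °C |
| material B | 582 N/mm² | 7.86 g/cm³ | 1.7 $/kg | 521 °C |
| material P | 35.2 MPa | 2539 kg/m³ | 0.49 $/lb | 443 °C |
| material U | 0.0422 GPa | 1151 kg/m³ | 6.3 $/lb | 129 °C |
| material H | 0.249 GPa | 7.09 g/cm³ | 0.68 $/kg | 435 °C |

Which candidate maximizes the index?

Screen on constraints: cost ≤ 11 $/kg; max service T ≥ 346 °C. Survivors: material B, material P, material H.
In SI units:
  material B: σ_y = 582.0 MPa, ρ = 7860 kg/m³
  material P: σ_y = 35.20 MPa, ρ = 2539 kg/m³
  material H: σ_y = 249.0 MPa, ρ = 7090 kg/m³
  material B: M = 3.07×10⁻³
  material P: M = 2.34×10⁻³
  material H: M = 2.23×10⁻³
Highest index: material B.

material B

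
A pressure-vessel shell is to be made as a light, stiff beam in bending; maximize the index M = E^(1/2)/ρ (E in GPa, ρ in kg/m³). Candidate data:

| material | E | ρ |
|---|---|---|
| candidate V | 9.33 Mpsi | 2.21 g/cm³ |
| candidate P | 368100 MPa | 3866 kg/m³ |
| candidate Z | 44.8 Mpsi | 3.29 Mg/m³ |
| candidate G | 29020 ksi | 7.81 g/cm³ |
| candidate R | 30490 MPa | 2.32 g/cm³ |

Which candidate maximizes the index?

Normalizing units and computing the index:
  candidate V: E = 64.33 GPa, ρ = 2210 kg/m³
  candidate P: E = 368.1 GPa, ρ = 3866 kg/m³
  candidate Z: E = 308.9 GPa, ρ = 3290 kg/m³
  candidate G: E = 200.1 GPa, ρ = 7810 kg/m³
  candidate R: E = 30.49 GPa, ρ = 2320 kg/m³
  candidate Z: M = 5.34×10⁻³
  candidate P: M = 4.96×10⁻³
  candidate V: M = 3.63×10⁻³
  candidate R: M = 2.38×10⁻³
  candidate G: M = 1.81×10⁻³
Candidate Z has the largest M.

candidate Z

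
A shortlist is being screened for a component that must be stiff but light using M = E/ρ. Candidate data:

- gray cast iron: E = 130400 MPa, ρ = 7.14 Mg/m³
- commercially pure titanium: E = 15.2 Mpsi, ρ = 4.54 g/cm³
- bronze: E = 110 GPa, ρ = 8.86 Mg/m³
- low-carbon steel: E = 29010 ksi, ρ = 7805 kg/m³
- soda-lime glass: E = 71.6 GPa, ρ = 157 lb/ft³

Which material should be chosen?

soda-lime glass

Normalizing units and computing the index:
  gray cast iron: E = 130.4 GPa, ρ = 7140 kg/m³
  commercially pure titanium: E = 104.8 GPa, ρ = 4540 kg/m³
  bronze: E = 110.0 GPa, ρ = 8860 kg/m³
  low-carbon steel: E = 200.0 GPa, ρ = 7805 kg/m³
  soda-lime glass: E = 71.60 GPa, ρ = 2515 kg/m³
  soda-lime glass: M = 28.5 MN·m/kg
  low-carbon steel: M = 25.6 MN·m/kg
  commercially pure titanium: M = 23.1 MN·m/kg
  gray cast iron: M = 18.3 MN·m/kg
  bronze: M = 12.4 MN·m/kg
Highest index: soda-lime glass.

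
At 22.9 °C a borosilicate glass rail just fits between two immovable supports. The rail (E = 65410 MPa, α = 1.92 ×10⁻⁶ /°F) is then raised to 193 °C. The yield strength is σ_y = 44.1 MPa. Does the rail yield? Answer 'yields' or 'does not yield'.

E = 65410 MPa = 65.41 GPa.
α = 1.92×10⁻⁶/°F × 9/5 = 3.46×10⁻⁶/K.
ΔT = 170.1 K. Constrained thermal stress σ = E·α·ΔT = 65.41×10³ MPa × 3.46×10⁻⁶ × 170.1 = 38.5 MPa (compressive).
Compare to σ_y = 44.1 MPa: σ < σ_y, so it does not yield.

does not yield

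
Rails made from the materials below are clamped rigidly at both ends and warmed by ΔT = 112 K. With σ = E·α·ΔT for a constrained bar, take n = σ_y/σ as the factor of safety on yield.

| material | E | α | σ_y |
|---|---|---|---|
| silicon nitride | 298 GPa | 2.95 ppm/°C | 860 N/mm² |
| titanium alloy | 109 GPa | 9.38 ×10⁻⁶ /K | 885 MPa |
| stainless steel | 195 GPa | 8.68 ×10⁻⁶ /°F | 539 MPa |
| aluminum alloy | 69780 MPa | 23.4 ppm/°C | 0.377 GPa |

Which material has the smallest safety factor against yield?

stainless steel

Per material, after unit conversion:
  silicon nitride: E = 298.0, α = 2.95, σ_y = 860.0 → σ = 98.5 MPa, n = 8.73
  titanium alloy: E = 109.0, α = 9.38, σ_y = 885.0 → σ = 115 MPa, n = 7.73
  stainless steel: E = 195.0, α = 15.6, σ_y = 539.0 → σ = 341 MPa, n = 1.58
  aluminum alloy: E = 69.78, α = 23.4, σ_y = 377.0 → σ = 183 MPa, n = 2.06
The minimum is stainless steel at n = 1.58.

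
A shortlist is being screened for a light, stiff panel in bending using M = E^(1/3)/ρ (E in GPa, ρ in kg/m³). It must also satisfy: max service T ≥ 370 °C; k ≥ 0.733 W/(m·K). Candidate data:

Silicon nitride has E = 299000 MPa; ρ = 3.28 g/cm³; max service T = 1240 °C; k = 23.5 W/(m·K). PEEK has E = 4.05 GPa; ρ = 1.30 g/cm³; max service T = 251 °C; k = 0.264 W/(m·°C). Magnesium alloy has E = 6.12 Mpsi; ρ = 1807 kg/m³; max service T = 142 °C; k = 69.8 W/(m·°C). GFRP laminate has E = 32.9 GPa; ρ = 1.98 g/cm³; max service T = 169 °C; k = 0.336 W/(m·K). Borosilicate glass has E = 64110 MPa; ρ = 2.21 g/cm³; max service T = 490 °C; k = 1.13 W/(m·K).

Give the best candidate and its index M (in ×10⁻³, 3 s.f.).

Screen on constraints: max service T ≥ 370 °C; k ≥ 0.733 W/(m·K). Survivors: silicon nitride, borosilicate glass.
Normalizing units and computing the index:
  silicon nitride: E = 299.0 GPa, ρ = 3280 kg/m³
  borosilicate glass: E = 64.11 GPa, ρ = 2210 kg/m³
  silicon nitride: M = 2.04×10⁻³
  borosilicate glass: M = 1.81×10⁻³
Highest index: silicon nitride.

silicon nitride, M = 2.04×10⁻³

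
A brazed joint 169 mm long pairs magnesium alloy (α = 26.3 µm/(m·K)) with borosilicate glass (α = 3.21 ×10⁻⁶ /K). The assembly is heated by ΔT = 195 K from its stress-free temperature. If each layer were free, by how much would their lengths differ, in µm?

Δα = |26.3 − 3.21|×10⁻⁶/K = 23.1×10⁻⁶/K.
ΔL_mismatch = Δα·L·ΔT = 23.1×10⁻⁶ × 169.0 mm × 195.0 K = 761 µm.

761 µm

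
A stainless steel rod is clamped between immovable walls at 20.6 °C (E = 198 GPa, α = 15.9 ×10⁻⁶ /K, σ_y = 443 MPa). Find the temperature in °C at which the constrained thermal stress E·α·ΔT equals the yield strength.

161 °C

E·α·ΔT = 443.0 MPa ⇒ ΔT = 443.0 / (198.0×10³ × 15.9×10⁻⁶) = 140.7 K.
T = 20.6 + 140.7 = 161.3 °C.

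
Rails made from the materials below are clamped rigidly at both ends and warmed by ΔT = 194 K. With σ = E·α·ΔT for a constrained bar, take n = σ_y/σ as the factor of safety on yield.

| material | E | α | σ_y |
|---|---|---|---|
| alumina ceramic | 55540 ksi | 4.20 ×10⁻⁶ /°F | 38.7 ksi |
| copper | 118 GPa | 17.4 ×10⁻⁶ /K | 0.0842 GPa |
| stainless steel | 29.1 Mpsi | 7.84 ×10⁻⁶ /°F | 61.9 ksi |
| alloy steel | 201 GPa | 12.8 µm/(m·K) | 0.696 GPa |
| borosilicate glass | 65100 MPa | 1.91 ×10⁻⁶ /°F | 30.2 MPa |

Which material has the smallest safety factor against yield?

copper

Converting E to GPa, α to ×10⁻⁶/K, σ_y to MPa, then σ and n for each:
  alumina ceramic: E = 382.9, α = 7.56, σ_y = 266.8 → σ = 562 MPa, n = 0.475
  copper: E = 118.0, α = 17.4, σ_y = 84.20 → σ = 398 MPa, n = 0.211
  stainless steel: E = 200.6, α = 14.1, σ_y = 426.8 → σ = 549 MPa, n = 0.777
  alloy steel: E = 201.0, α = 12.8, σ_y = 696.0 → σ = 499 MPa, n = 1.39
  borosilicate glass: E = 65.10, α = 3.44, σ_y = 30.20 → σ = 43.4 MPa, n = 0.696
Smallest n: copper with n = 0.211.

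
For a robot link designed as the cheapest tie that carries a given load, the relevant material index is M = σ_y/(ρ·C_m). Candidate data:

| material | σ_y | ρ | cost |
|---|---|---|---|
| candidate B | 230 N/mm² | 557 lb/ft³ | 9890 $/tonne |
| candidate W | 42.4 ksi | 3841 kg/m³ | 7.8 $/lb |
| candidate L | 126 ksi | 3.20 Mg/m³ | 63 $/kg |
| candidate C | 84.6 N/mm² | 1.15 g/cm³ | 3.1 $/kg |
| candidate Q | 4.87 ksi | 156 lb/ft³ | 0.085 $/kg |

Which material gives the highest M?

candidate Q

Normalizing units and computing the index:
  candidate B: σ_y = 230.0 MPa, ρ = 8922 kg/m³, cost = 9.890 $/kg
  candidate W: σ_y = 292.3 MPa, ρ = 3841 kg/m³, cost = 17.20 $/kg
  candidate L: σ_y = 868.7 MPa, ρ = 3200 kg/m³, cost = 63.00 $/kg
  candidate C: σ_y = 84.60 MPa, ρ = 1150 kg/m³, cost = 3.100 $/kg
  candidate Q: σ_y = 33.58 MPa, ρ = 2499 kg/m³, cost = 0.08500 $/kg
  candidate Q: M = 158 kN·m per $
  candidate C: M = 23.7 kN·m per $
  candidate W: M = 4.43 kN·m per $
  candidate L: M = 4.31 kN·m per $
  candidate B: M = 2.61 kN·m per $
Candidate Q ranks first.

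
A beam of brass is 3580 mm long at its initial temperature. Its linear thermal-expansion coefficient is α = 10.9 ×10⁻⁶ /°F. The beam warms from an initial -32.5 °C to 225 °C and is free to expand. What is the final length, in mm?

Convert α: 10.9×10⁻⁶/°F × (9/5) = 19.6×10⁻⁶/K.
ΔT = 225 − (-32.5) = 257.5 K.
ΔL = α·L₀·ΔT = 19.6×10⁻⁶ × 3580 mm × 257.5 K = 18.1 mm.
L = L₀ + ΔL = 3580 + 18.1 = 3598.1 mm.

3598.1 mm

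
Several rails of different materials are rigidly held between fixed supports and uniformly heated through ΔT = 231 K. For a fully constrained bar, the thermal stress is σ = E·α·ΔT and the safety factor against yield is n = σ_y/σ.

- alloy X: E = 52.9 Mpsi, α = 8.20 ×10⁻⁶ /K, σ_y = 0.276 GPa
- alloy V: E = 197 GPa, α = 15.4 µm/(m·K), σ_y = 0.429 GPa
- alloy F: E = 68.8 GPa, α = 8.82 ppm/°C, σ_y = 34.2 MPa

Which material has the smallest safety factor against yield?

In consistent units (E in GPa, α in ×10⁻⁶/K, σ_y in MPa):
  alloy X: E = 364.7, α = 8.20, σ_y = 276.0 → σ = 691 MPa, n = 0.399
  alloy V: E = 197.0, α = 15.4, σ_y = 429.0 → σ = 701 MPa, n = 0.612
  alloy F: E = 68.80, α = 8.82, σ_y = 34.20 → σ = 140 MPa, n = 0.244
Alloy F has the lowest safety factor, n = 0.244.

alloy F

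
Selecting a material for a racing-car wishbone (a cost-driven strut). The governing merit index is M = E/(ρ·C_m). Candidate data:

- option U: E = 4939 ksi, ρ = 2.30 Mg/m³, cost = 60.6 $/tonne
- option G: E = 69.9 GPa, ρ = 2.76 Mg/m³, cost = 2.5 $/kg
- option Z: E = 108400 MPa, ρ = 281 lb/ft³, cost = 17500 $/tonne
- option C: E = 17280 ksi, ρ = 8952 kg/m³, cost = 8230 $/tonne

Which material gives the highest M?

option U

In SI units:
  option U: E = 34.05 GPa, ρ = 2300 kg/m³, cost = 0.06060 $/kg
  option G: E = 69.90 GPa, ρ = 2760 kg/m³, cost = 2.500 $/kg
  option Z: E = 108.4 GPa, ρ = 4501 kg/m³, cost = 17.50 $/kg
  option C: E = 119.1 GPa, ρ = 8952 kg/m³, cost = 8.230 $/kg
  option U: M = 244 MN·m per $
  option G: M = 10.1 MN·m per $
  option C: M = 1.62 MN·m per $
  option Z: M = 1.38 MN·m per $
Option U has the largest M.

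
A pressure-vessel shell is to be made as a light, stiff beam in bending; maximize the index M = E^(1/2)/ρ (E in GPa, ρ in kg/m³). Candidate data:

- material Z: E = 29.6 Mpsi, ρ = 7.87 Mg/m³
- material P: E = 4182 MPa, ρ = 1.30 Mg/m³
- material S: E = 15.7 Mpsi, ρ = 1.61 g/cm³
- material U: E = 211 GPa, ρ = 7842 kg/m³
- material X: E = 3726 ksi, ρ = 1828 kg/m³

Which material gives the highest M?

After converting to SI:
  material Z: E = 204.1 GPa, ρ = 7870 kg/m³
  material P: E = 4.182 GPa, ρ = 1300 kg/m³
  material S: E = 108.2 GPa, ρ = 1610 kg/m³
  material U: E = 211.0 GPa, ρ = 7842 kg/m³
  material X: E = 25.69 GPa, ρ = 1828 kg/m³
  material S: M = 6.46×10⁻³
  material X: M = 2.77×10⁻³
  material U: M = 1.85×10⁻³
  material Z: M = 1.82×10⁻³
  material P: M = 1.57×10⁻³
Highest index: material S.

material S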